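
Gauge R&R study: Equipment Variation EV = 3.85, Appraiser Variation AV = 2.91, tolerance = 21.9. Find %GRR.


GRR = sqrt(EV^2 + AV^2) = sqrt(3.85^2 + 2.91^2) = 4.8260336
%GRR = GRR / tol * 100 = 4.8260336 / 21.9 * 100
%GRR = 22.0367

22.0367


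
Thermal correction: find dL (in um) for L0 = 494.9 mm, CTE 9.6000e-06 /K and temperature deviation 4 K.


dL = L * alpha * dT
= 494.9 * 9.6000e-06 * 4
= 0.0190042 mm
dL_um = 0.0190042 * 1000 = 19.0042 um

19.0042


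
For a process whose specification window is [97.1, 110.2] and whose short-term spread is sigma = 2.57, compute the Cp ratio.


Cp = (USL - LSL) / (6 * sigma)
= (110.2 - 97.1) / (6 * 2.57)
= 13.1000 / 15.4200
= 0.8495

0.8495


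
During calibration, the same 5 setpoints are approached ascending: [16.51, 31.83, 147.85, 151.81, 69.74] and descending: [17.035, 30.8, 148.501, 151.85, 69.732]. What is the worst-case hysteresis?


|16.51 - 17.035| = 0.5250
|31.83 - 30.8| = 1.0300
|147.85 - 148.501| = 0.6510
|151.81 - 151.85| = 0.0400
|69.74 - 69.732| = 0.0080
hysteresis = max(diffs) = 1.0300

1.0300


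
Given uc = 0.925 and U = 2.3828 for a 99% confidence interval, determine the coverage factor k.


k = U / uc
k = 2.3828 / 0.925
k = 2.576

2.576


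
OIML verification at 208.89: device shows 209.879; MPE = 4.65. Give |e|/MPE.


e = indication - reference = 209.879 - 208.89 = 0.9890
|e| = 0.9890
ratio = |e| / MPE = 0.9890 / 4.65
ratio = 0.2127

0.2127


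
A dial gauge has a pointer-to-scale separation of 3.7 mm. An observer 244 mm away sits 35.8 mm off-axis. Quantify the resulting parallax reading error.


error = h * offset / d
= 3.7 * 35.8 / 244
= 0.5429

0.5429


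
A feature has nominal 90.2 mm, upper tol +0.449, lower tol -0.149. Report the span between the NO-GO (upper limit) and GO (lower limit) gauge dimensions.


GO = nominal - lower_tol (smallest hole = maximum material condition)
GO = 90.2 - 0.149 = 90.051
NO-GO = nominal + upper_tol (largest hole = least material condition)
NO-GO = 90.2 + 0.449 = 90.649
spread = NO-GO - GO = 90.649 - 90.051 = 0.5980

0.5980


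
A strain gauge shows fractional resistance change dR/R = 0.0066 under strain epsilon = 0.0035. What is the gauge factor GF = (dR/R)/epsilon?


GF = (dR/R) / epsilon
= 0.0066 / 0.0035
= 1.8857

1.8857


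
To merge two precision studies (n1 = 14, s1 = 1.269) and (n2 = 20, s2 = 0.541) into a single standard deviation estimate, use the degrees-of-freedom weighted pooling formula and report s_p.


s_p = sqrt(((n1-1)*s1^2 + (n2-1)*s2^2) / (n1+n2-2))
numerator = (14-1)*1.269^2 + (20-1)*0.541^2 = 20.934693 + 5.560939 = 26.495632
denominator = 14 + 20 - 2 = 32
s_p^2 = 26.495632 / 32 = 0.8279885
s_p = sqrt(0.8279885) = 0.9099

0.9099


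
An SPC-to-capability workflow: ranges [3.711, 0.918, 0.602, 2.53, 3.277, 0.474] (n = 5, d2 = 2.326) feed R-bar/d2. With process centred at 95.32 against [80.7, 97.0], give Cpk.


R_bar = (3.711 + 0.918 + 0.602 + 2.53 + 3.277 + 0.474) / 6 = 1.9186667
sigma = R_bar / d2 = 1.9186667 / 2.326 = 0.8248782
Cp = (USL - LSL)/(6*sigma) = (97.0 - 80.7)/(6*0.8248782) = 3.2934
Cpu = (97.0 - 95.32)/(3*0.8248782) = 0.6789
Cpl = (95.32 - 80.7)/(3*0.8248782) = 5.9079
Cpk = min(Cpu, Cpl) = 0.6789

0.6789


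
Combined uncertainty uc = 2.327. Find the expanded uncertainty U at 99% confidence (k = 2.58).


U = k * uc
U = 2.58 * 2.327
U = 6.0037

6.0037


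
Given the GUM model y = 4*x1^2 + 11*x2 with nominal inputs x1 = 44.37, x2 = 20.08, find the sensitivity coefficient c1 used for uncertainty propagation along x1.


y = 4*x1^2 + 11*x2
dy/dx1 = 2*4*x1
Evaluate at x1 = 44.37: c1 = 8 * 44.37
c1 = 354.9600

354.9600


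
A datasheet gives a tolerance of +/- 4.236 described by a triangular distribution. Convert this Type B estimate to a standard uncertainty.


u_B = half_width / sqrt(6)
u_B = 4.236 / 2.4494897
u_B = 1.7293

1.7293


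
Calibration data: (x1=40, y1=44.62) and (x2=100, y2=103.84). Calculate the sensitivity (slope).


slope = (y2 - y1) / (x2 - x1)
= (103.84 - 44.62) / (100 - 40)
= 59.2200 / 60
= 0.9870

0.9870


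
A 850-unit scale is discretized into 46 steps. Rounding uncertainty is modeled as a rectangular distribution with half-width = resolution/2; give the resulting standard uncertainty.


resolution = range / divisions
resolution = 850 / 46 = 18.478261
u_res = resolution / (2*sqrt(3))
u_res = 18.478261 / 3.4641016
u_res = 5.3342

5.3342


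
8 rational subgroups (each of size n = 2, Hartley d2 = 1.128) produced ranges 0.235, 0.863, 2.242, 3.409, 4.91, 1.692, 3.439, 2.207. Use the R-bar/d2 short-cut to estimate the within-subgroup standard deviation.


R_bar = (0.235 + 0.863 + 2.242 + 3.409 + 4.91 + 1.692 + 3.439 + 2.207) / 8
R_bar = 18.997 / 8 = 2.374625
sigma_hat = R_bar / d2 = 2.374625 / 1.128 = 2.1052

2.1052


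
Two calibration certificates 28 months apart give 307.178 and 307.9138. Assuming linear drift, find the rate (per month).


rate = (v2 - v1) / months
= (307.9138 - 307.178) / 28
= 0.7358 / 28
= 0.0263

0.0263


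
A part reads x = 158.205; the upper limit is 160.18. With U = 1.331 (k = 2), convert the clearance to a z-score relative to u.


u = U / k = 1.331 / 2 = 0.6655
margin = |USL - x| = |160.18 - 158.205| = 1.975
z = margin / u = 1.975 / 0.6655
z = 2.9677

2.9677


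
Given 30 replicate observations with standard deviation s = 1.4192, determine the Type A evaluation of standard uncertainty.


u_A = s / sqrt(n)
u_A = 1.4192 / sqrt(30)
u_A = 1.4192 / 5.4772256
u_A = 0.2591

0.2591


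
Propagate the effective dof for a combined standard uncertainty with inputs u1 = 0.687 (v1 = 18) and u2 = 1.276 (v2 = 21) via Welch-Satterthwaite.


uc = sqrt(u1^2 + u2^2) = sqrt(0.687^2 + 1.276^2) = 1.4491877
v_eff = uc^4 / (u1^4/v1 + u2^4/v2)
= 1.4491877^4 / (0.687^4/18 + 1.276^4/21)
= 4.410609 / 0.13861131
v_eff = 31.8200

31.8200


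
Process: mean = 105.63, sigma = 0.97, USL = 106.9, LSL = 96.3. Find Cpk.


Cpu = (USL - mean) / (3*sigma) = (106.9 - 105.63) / (3*0.97) = 0.4364
Cpl = (mean - LSL) / (3*sigma) = (105.63 - 96.3) / (3*0.97) = 3.2062
Cpk = min(Cpu, Cpl) = 0.4364

0.4364


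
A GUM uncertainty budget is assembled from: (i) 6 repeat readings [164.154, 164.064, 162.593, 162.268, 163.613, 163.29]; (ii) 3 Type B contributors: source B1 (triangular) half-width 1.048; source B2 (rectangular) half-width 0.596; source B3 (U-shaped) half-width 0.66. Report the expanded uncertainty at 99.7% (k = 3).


mean = (164.154 + 164.064 + 162.593 + 162.268 + 163.613 + 163.29) / 6 = 163.3303333
s = sqrt(sum((x - mean)^2)/(n-1)) = 0.77077018
u_A = s / sqrt(n) = 0.77077018 / sqrt(6) = 0.31466561
u_B1 = 1.048 / sqrt(6) = 0.42784421
u_B2 = 0.596 / sqrt(3) = 0.34410076
u_B3 = 0.66 / sqrt(2) = 0.46669048
uc = sqrt(0.31466561^2 + 0.42784421^2 + 0.34410076^2 + 0.46669048^2) = 0.78630176
U = k * uc = 3 * 0.78630176
U = 2.3589

2.3589


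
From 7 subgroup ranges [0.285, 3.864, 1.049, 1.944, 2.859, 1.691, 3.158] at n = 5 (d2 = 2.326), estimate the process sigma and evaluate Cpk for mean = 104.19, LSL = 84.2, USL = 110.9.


R_bar = (0.285 + 3.864 + 1.049 + 1.944 + 2.859 + 1.691 + 3.158) / 7 = 2.1214286
sigma = R_bar / d2 = 2.1214286 / 2.326 = 0.91205013
Cp = (USL - LSL)/(6*sigma) = (110.9 - 84.2)/(6*0.91205013) = 4.8791
Cpu = (110.9 - 104.19)/(3*0.91205013) = 2.4524
Cpl = (104.19 - 84.2)/(3*0.91205013) = 7.3059
Cpk = min(Cpu, Cpl) = 2.4524

2.4524


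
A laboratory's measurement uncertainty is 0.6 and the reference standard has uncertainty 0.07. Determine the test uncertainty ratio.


TUR = u_lab / u_ref
= 0.6 / 0.07
= 8.5714

8.5714


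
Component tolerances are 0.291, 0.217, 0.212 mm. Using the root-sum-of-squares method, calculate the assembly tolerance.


RSS = sqrt(0.291^2 + 0.217^2 + 0.212^2)
= sqrt(0.176714)
= 0.4204

0.4204


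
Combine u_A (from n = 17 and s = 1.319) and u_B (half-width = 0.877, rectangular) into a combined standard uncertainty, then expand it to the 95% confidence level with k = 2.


u_A = s / sqrt(n) = 1.319 / sqrt(17) = 0.31990449
u_B = half_width / sqrt(3) = 0.877 / sqrt(3) = 0.50633619
uc = sqrt(u_A^2 + u_B^2) = sqrt(0.31990449^2 + 0.50633619^2) = 0.59892839
U = k * uc = 2 * 0.59892839
U = 1.1979

1.1979


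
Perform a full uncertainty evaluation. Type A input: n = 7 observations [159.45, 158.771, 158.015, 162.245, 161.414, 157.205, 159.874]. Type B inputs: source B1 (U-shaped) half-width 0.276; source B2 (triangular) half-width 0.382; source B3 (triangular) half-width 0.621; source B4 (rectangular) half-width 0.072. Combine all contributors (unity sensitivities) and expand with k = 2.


mean = (159.45 + 158.771 + 158.015 + 162.245 + 161.414 + 157.205 + 159.874) / 7 = 159.5677143
s = sqrt(sum((x - mean)^2)/(n-1)) = 1.7940825
u_A = s / sqrt(n) = 1.7940825 / sqrt(7) = 0.67809945
u_B1 = 0.276 / sqrt(2) = 0.19516147
u_B2 = 0.382 / sqrt(6) = 0.15595085
u_B3 = 0.621 / sqrt(6) = 0.25352219
u_B4 = 0.072 / sqrt(3) = 0.041569219
uc = sqrt(0.67809945^2 + 0.19516147^2 + 0.15595085^2 + 0.25352219^2 + 0.041569219^2) = 0.76696091
U = k * uc = 2 * 0.76696091
U = 1.5339

1.5339


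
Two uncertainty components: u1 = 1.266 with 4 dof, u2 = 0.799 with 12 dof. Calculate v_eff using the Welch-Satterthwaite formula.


uc = sqrt(u1^2 + u2^2) = sqrt(1.266^2 + 0.799^2) = 1.4970494
v_eff = uc^4 / (u1^4/v1 + u2^4/v2)
= 1.4970494^4 / (1.266^4/4 + 0.799^4/12)
= 5.0227843 / 0.67616969
v_eff = 7.4283

7.4283


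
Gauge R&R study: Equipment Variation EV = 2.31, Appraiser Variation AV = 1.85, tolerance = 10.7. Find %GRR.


GRR = sqrt(EV^2 + AV^2) = sqrt(2.31^2 + 1.85^2) = 2.9594932
%GRR = GRR / tol * 100 = 2.9594932 / 10.7 * 100
%GRR = 27.6588

27.6588


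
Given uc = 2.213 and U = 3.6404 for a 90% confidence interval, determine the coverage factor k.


k = U / uc
k = 3.6404 / 2.213
k = 1.645

1.645


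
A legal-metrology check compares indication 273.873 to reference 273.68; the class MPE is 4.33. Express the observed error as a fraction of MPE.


e = indication - reference = 273.873 - 273.68 = 0.1930
|e| = 0.1930
ratio = |e| / MPE = 0.1930 / 4.33
ratio = 0.0446

0.0446


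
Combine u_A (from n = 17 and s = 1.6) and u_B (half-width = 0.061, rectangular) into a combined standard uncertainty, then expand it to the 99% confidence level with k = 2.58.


u_A = s / sqrt(n) = 1.6 / sqrt(17) = 0.388057
u_B = half_width / sqrt(3) = 0.061 / sqrt(3) = 0.035218366
uc = sqrt(u_A^2 + u_B^2) = sqrt(0.388057^2 + 0.035218366^2) = 0.38965186
U = k * uc = 2.58 * 0.38965186
U = 1.0053

1.0053


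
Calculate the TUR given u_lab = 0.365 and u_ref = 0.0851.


TUR = u_lab / u_ref
= 0.365 / 0.0851
= 4.2891

4.2891


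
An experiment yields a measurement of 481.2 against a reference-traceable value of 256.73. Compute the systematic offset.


Systematic error = measured - true
= 481.2 - 256.73
= 224.4700

224.4700


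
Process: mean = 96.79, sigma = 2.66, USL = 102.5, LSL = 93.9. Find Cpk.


Cpu = (USL - mean) / (3*sigma) = (102.5 - 96.79) / (3*2.66) = 0.7155
Cpl = (mean - LSL) / (3*sigma) = (96.79 - 93.9) / (3*2.66) = 0.3622
Cpk = min(Cpu, Cpl) = 0.3622

0.3622


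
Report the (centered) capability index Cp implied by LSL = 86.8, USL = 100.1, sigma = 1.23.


Cp = (USL - LSL) / (6 * sigma)
= (100.1 - 86.8) / (6 * 1.23)
= 13.3000 / 7.3800
= 1.8022

1.8022


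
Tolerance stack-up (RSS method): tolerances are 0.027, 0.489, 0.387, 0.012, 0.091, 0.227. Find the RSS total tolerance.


RSS = sqrt(0.027^2 + 0.489^2 + 0.387^2 + 0.012^2 + 0.091^2 + 0.227^2)
= sqrt(0.449573)
= 0.6705

0.6705


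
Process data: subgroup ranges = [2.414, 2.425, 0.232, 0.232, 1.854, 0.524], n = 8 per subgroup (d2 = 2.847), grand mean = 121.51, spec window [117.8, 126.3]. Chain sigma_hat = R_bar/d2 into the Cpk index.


R_bar = (2.414 + 2.425 + 0.232 + 0.232 + 1.854 + 0.524) / 6 = 1.2801667
sigma = R_bar / d2 = 1.2801667 / 2.847 = 0.44965462
Cp = (USL - LSL)/(6*sigma) = (126.3 - 117.8)/(6*0.44965462) = 3.1506
Cpu = (126.3 - 121.51)/(3*0.44965462) = 3.5509
Cpl = (121.51 - 117.8)/(3*0.44965462) = 2.7503
Cpk = min(Cpu, Cpl) = 2.7503

2.7503


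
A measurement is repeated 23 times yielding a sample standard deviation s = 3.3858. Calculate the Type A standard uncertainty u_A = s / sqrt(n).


u_A = s / sqrt(n)
u_A = 3.3858 / sqrt(23)
u_A = 3.3858 / 4.7958315
u_A = 0.7060

0.7060


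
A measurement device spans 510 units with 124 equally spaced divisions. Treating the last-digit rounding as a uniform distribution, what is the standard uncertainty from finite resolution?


resolution = range / divisions
resolution = 510 / 124 = 4.1129032
u_res = resolution / (2*sqrt(3))
u_res = 4.1129032 / 3.4641016
u_res = 1.1873

1.1873


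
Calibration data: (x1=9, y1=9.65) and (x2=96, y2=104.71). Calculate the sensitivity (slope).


slope = (y2 - y1) / (x2 - x1)
= (104.71 - 9.65) / (96 - 9)
= 95.0600 / 87
= 1.0926

1.0926


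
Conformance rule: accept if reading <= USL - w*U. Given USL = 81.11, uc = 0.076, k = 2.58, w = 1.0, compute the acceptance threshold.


U = k * uc = 2.58 * 0.076 = 0.19608
guard band g = w * U = 1.0 * 0.19608 = 0.19608
AL = USL - g = 81.11 - 0.19608
AL = 80.9139

80.9139


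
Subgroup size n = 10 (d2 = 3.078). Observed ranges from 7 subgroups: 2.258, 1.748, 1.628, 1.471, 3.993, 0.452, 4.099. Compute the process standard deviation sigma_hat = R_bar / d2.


R_bar = (2.258 + 1.748 + 1.628 + 1.471 + 3.993 + 0.452 + 4.099) / 7
R_bar = 15.649 / 7 = 2.2355714
sigma_hat = R_bar / d2 = 2.2355714 / 3.078 = 0.7263

0.7263


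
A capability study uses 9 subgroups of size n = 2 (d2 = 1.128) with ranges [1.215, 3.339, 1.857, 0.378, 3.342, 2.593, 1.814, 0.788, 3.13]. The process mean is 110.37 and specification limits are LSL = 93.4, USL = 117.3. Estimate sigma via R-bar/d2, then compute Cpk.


R_bar = (1.215 + 3.339 + 1.857 + 0.378 + 3.342 + 2.593 + 1.814 + 0.788 + 3.13) / 9 = 2.0506667
sigma = R_bar / d2 = 2.0506667 / 1.128 = 1.8179669
Cp = (USL - LSL)/(6*sigma) = (117.3 - 93.4)/(6*1.8179669) = 2.1911
Cpu = (117.3 - 110.37)/(3*1.8179669) = 1.2707
Cpl = (110.37 - 93.4)/(3*1.8179669) = 3.1115
Cpk = min(Cpu, Cpl) = 1.2707

1.2707


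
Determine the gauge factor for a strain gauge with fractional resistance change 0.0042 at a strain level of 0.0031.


GF = (dR/R) / epsilon
= 0.0042 / 0.0031
= 1.3548

1.3548


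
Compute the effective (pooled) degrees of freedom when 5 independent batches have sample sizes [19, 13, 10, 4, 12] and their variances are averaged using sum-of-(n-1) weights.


nu = sum_i (n_i - 1)
nu = ((19 - 1) + (13 - 1) + (10 - 1) + (4 - 1) + (12 - 1))
nu = 18 + 12 + 9 + 3 + 11
nu = 53

53


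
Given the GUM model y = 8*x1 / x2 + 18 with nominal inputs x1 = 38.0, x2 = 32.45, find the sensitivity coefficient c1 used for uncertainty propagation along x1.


y = 8*x1 / x2 + 18
dy/dx1 = 8/x2
Evaluate at x2 = 32.45: c1 = 8 / 32.45
c1 = 0.2465

0.2465


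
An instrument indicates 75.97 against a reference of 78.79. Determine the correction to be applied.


Correction = standard - reading
= 78.79 - 75.97
= 2.8200

2.8200


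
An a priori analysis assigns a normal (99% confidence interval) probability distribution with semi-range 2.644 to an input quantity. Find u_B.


u_B = half_width / 2.576
u_B = 2.644 / 2.576
u_B = 1.0264

1.0264


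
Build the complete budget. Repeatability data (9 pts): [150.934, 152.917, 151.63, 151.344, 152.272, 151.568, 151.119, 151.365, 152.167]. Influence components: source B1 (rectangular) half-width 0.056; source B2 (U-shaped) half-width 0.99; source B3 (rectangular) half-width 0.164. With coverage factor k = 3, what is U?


mean = (150.934 + 152.917 + 151.63 + 151.344 + 152.272 + 151.568 + 151.119 + 151.365 + 152.167) / 9 = 151.7017778
s = sqrt(sum((x - mean)^2)/(n-1)) = 0.63363392
u_A = s / sqrt(n) = 0.63363392 / sqrt(9) = 0.21121131
u_B1 = 0.056 / sqrt(3) = 0.032331615
u_B2 = 0.99 / sqrt(2) = 0.70003571
u_B3 = 0.164 / sqrt(3) = 0.094685444
uc = sqrt(0.21121131^2 + 0.032331615^2 + 0.70003571^2 + 0.094685444^2) = 0.73801821
U = k * uc = 3 * 0.73801821
U = 2.2141

2.2141


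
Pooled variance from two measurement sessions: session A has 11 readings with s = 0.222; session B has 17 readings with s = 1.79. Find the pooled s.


s_p = sqrt(((n1-1)*s1^2 + (n2-1)*s2^2) / (n1+n2-2))
numerator = (11-1)*0.222^2 + (17-1)*1.79^2 = 0.49284 + 51.2656 = 51.75844
denominator = 11 + 17 - 2 = 26
s_p^2 = 51.75844 / 26 = 1.9907092
s_p = sqrt(1.9907092) = 1.4109

1.4109


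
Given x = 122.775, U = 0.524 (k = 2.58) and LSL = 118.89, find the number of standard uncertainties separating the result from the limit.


u = U / k = 0.524 / 2.58 = 0.20310078
margin = |LSL - x| = |118.89 - 122.775| = 3.885
z = margin / u = 3.885 / 0.20310078
z = 19.1284

19.1284


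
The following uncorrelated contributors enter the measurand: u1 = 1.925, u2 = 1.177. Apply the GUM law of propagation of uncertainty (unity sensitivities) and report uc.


uc = sqrt(1.925^2 + 1.177^2)
uc = sqrt(5.090954)
uc = 2.2563

2.2563


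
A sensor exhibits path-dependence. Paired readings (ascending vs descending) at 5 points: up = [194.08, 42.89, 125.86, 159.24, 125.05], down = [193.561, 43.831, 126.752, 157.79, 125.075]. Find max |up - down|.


|194.08 - 193.561| = 0.5190
|42.89 - 43.831| = 0.9410
|125.86 - 126.752| = 0.8920
|159.24 - 157.79| = 1.4500
|125.05 - 125.075| = 0.0250
hysteresis = max(diffs) = 1.4500

1.4500


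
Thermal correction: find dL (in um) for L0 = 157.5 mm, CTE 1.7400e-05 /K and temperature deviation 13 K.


dL = L * alpha * dT
= 157.5 * 1.7400e-05 * 13
= 0.0356265 mm
dL_um = 0.0356265 * 1000 = 35.6265 um

35.6265


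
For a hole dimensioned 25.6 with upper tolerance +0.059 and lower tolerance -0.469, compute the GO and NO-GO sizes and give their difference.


GO = nominal - lower_tol (smallest hole = maximum material condition)
GO = 25.6 - 0.469 = 25.131
NO-GO = nominal + upper_tol (largest hole = least material condition)
NO-GO = 25.6 + 0.059 = 25.659
spread = NO-GO - GO = 25.659 - 25.131 = 0.5280

0.5280


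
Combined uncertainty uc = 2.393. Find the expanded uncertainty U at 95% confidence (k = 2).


U = k * uc
U = 2 * 2.393
U = 4.7860

4.7860


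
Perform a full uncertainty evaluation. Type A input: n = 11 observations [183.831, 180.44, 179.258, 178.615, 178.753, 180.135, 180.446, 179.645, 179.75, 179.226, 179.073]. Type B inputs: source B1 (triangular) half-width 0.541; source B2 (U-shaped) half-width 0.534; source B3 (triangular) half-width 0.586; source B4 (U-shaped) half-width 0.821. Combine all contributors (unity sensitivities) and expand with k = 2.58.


mean = (183.831 + 180.44 + 179.258 + 178.615 + 178.753 + 180.135 + 180.446 + 179.645 + 179.75 + 179.226 + 179.073) / 11 = 179.9247273
s = sqrt(sum((x - mean)^2)/(n-1)) = 1.4386002
u_A = s / sqrt(n) = 1.4386002 / sqrt(11) = 0.43375428
u_B1 = 0.541 / sqrt(6) = 0.22086233
u_B2 = 0.534 / sqrt(2) = 0.37759502
u_B3 = 0.586 / sqrt(6) = 0.2392335
u_B4 = 0.821 / sqrt(2) = 0.58053467
uc = sqrt(0.43375428^2 + 0.22086233^2 + 0.37759502^2 + 0.2392335^2 + 0.58053467^2) = 0.87963294
U = k * uc = 2.58 * 0.87963294
U = 2.2695

2.2695


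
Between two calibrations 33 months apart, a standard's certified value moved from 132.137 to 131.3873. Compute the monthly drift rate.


rate = (v2 - v1) / months
= (131.3873 - 132.137) / 33
= -0.7497 / 33
= -0.0227

-0.0227


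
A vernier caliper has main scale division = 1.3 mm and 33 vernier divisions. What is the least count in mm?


LC = MSD / n_div
= 1.3 / 33
= 0.0394

0.0394


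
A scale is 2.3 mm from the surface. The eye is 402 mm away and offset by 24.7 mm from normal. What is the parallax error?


error = h * offset / d
= 2.3 * 24.7 / 402
= 0.1413

0.1413


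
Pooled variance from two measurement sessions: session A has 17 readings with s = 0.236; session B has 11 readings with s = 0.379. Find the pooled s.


s_p = sqrt(((n1-1)*s1^2 + (n2-1)*s2^2) / (n1+n2-2))
numerator = (17-1)*0.236^2 + (11-1)*0.379^2 = 0.891136 + 1.43641 = 2.327546
denominator = 17 + 11 - 2 = 26
s_p^2 = 2.327546 / 26 = 0.089521
s_p = sqrt(0.089521) = 0.2992

0.2992


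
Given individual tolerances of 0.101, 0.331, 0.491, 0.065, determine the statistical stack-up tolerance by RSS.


RSS = sqrt(0.101^2 + 0.331^2 + 0.491^2 + 0.065^2)
= sqrt(0.365068)
= 0.6042

0.6042


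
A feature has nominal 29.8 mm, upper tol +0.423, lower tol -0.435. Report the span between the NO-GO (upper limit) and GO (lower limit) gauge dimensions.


GO = nominal - lower_tol (smallest hole = maximum material condition)
GO = 29.8 - 0.435 = 29.365
NO-GO = nominal + upper_tol (largest hole = least material condition)
NO-GO = 29.8 + 0.423 = 30.223
spread = NO-GO - GO = 30.223 - 29.365 = 0.8580

0.8580


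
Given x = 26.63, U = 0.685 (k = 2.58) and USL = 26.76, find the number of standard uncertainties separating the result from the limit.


u = U / k = 0.685 / 2.58 = 0.26550388
margin = |USL - x| = |26.76 - 26.63| = 0.13
z = margin / u = 0.13 / 0.26550388
z = 0.4896

0.4896


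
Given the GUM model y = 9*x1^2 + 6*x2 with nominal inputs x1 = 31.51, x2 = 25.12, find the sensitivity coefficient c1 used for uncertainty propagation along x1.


y = 9*x1^2 + 6*x2
dy/dx1 = 2*9*x1
Evaluate at x1 = 31.51: c1 = 18 * 31.51
c1 = 567.1800

567.1800


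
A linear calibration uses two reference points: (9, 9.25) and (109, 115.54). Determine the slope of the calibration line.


slope = (y2 - y1) / (x2 - x1)
= (115.54 - 9.25) / (109 - 9)
= 106.2900 / 100
= 1.0629

1.0629


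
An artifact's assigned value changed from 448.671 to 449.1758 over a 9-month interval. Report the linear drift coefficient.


rate = (v2 - v1) / months
= (449.1758 - 448.671) / 9
= 0.5048 / 9
= 0.0561

0.0561


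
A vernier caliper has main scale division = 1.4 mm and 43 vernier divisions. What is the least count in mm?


LC = MSD / n_div
= 1.4 / 43
= 0.0326

0.0326


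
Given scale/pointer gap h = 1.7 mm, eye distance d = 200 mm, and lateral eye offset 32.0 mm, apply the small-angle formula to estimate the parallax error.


error = h * offset / d
= 1.7 * 32.0 / 200
= 0.2720

0.2720


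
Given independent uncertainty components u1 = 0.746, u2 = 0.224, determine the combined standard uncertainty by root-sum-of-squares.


uc = sqrt(0.746^2 + 0.224^2)
uc = sqrt(0.606692)
uc = 0.7789

0.7789


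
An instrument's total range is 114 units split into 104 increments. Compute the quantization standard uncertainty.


resolution = range / divisions
resolution = 114 / 104 = 1.0961538
u_res = resolution / (2*sqrt(3))
u_res = 1.0961538 / 3.4641016
u_res = 0.3164

0.3164


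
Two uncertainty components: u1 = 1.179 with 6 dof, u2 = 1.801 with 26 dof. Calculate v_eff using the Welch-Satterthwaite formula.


uc = sqrt(u1^2 + u2^2) = sqrt(1.179^2 + 1.801^2) = 2.1525896
v_eff = uc^4 / (u1^4/v1 + u2^4/v2)
= 2.1525896^4 / (1.179^4/6 + 1.801^4/26)
= 21.470638 / 0.72668749
v_eff = 29.5459

29.5459


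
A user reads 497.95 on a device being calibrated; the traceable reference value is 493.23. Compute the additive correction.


Correction = standard - reading
= 493.23 - 497.95
= -4.7200

-4.7200


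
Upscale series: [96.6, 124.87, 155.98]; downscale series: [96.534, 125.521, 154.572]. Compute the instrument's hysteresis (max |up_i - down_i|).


|96.6 - 96.534| = 0.0660
|124.87 - 125.521| = 0.6510
|155.98 - 154.572| = 1.4080
hysteresis = max(diffs) = 1.4080

1.4080


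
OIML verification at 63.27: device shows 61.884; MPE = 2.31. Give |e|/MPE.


e = indication - reference = 61.884 - 63.27 = -1.3860
|e| = 1.3860
ratio = |e| / MPE = 1.3860 / 2.31
ratio = 0.6000

0.6000


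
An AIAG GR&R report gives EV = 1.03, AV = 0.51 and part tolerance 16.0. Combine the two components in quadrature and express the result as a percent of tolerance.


GRR = sqrt(EV^2 + AV^2) = sqrt(1.03^2 + 0.51^2) = 1.1493476
%GRR = GRR / tol * 100 = 1.1493476 / 16.0 * 100
%GRR = 7.1834

7.1834


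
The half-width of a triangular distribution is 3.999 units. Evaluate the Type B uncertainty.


u_B = half_width / sqrt(6)
u_B = 3.999 / 2.4494897
u_B = 1.6326

1.6326


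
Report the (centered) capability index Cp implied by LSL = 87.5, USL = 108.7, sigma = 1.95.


Cp = (USL - LSL) / (6 * sigma)
= (108.7 - 87.5) / (6 * 1.95)
= 21.2000 / 11.7000
= 1.8120

1.8120


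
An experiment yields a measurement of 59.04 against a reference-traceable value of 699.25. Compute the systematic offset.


Systematic error = measured - true
= 59.04 - 699.25
= -640.2100

-640.2100


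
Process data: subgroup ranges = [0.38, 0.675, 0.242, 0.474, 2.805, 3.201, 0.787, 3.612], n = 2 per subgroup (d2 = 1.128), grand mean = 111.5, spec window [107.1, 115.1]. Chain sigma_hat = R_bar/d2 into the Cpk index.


R_bar = (0.38 + 0.675 + 0.242 + 0.474 + 2.805 + 3.201 + 0.787 + 3.612) / 8 = 1.522
sigma = R_bar / d2 = 1.522 / 1.128 = 1.3492908
Cp = (USL - LSL)/(6*sigma) = (115.1 - 107.1)/(6*1.3492908) = 0.9882
Cpu = (115.1 - 111.5)/(3*1.3492908) = 0.8894
Cpl = (111.5 - 107.1)/(3*1.3492908) = 1.0870
Cpk = min(Cpu, Cpl) = 0.8894

0.8894


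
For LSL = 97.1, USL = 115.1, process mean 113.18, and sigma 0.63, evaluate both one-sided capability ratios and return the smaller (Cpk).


Cpu = (USL - mean) / (3*sigma) = (115.1 - 113.18) / (3*0.63) = 1.0159
Cpl = (mean - LSL) / (3*sigma) = (113.18 - 97.1) / (3*0.63) = 8.5079
Cpk = min(Cpu, Cpl) = 1.0159

1.0159


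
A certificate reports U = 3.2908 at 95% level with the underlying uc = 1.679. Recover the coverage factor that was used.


k = U / uc
k = 3.2908 / 1.679
k = 1.96

1.96


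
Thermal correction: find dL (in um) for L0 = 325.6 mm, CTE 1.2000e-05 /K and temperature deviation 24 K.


dL = L * alpha * dT
= 325.6 * 1.2000e-05 * 24
= 0.0937728 mm
dL_um = 0.0937728 * 1000 = 93.7728 um

93.7728


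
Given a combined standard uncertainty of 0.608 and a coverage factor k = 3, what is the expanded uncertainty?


U = k * uc
U = 3 * 0.608
U = 1.8240

1.8240


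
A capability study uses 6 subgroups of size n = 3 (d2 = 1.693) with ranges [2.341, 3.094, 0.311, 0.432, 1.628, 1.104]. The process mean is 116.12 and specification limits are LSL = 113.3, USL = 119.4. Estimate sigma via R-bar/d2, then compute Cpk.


R_bar = (2.341 + 3.094 + 0.311 + 0.432 + 1.628 + 1.104) / 6 = 1.485
sigma = R_bar / d2 = 1.485 / 1.693 = 0.87714117
Cp = (USL - LSL)/(6*sigma) = (119.4 - 113.3)/(6*0.87714117) = 1.1591
Cpu = (119.4 - 116.12)/(3*0.87714117) = 1.2465
Cpl = (116.12 - 113.3)/(3*0.87714117) = 1.0717
Cpk = min(Cpu, Cpl) = 1.0717

1.0717


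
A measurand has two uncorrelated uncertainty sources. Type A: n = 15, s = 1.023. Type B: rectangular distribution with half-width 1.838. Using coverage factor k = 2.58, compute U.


u_A = s / sqrt(n) = 1.023 / sqrt(15) = 0.26413746
u_B = half_width / sqrt(3) = 1.838 / sqrt(3) = 1.0611698
uc = sqrt(u_A^2 + u_B^2) = sqrt(0.26413746^2 + 1.0611698^2) = 1.0935492
U = k * uc = 2.58 * 1.0935492
U = 2.8214

2.8214


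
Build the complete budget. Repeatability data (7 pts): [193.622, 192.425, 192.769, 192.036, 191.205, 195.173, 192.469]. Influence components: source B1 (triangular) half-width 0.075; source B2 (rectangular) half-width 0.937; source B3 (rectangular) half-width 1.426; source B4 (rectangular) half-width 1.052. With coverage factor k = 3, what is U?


mean = (193.622 + 192.425 + 192.769 + 192.036 + 191.205 + 195.173 + 192.469) / 7 = 192.8141429
s = sqrt(sum((x - mean)^2)/(n-1)) = 1.2704514
u_A = s / sqrt(n) = 1.2704514 / sqrt(7) = 0.48018549
u_B1 = 0.075 / sqrt(6) = 0.030618622
u_B2 = 0.937 / sqrt(3) = 0.5409772
u_B3 = 1.426 / sqrt(3) = 0.82330148
u_B4 = 1.052 / sqrt(3) = 0.60737248
uc = sqrt(0.48018549^2 + 0.030618622^2 + 0.5409772^2 + 0.82330148^2 + 0.60737248^2) = 1.2533549
U = k * uc = 3 * 1.2533549
U = 3.7601

3.7601


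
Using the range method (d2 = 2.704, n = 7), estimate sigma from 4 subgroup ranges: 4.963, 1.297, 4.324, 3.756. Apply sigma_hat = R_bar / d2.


R_bar = (4.963 + 1.297 + 4.324 + 3.756) / 4
R_bar = 14.34 / 4 = 3.585
sigma_hat = R_bar / d2 = 3.585 / 2.704 = 1.3258

1.3258


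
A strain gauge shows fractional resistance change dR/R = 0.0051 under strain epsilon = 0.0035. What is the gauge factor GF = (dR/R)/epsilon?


GF = (dR/R) / epsilon
= 0.0051 / 0.0035
= 1.4571

1.4571


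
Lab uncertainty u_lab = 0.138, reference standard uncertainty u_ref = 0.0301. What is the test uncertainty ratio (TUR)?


TUR = u_lab / u_ref
= 0.138 / 0.0301
= 4.5847

4.5847


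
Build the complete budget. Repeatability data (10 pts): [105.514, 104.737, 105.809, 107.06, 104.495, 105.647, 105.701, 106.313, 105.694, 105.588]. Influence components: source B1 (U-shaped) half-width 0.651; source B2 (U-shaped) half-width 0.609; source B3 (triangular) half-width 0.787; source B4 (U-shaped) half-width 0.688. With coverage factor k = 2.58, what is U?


mean = (105.514 + 104.737 + 105.809 + 107.06 + 104.495 + 105.647 + 105.701 + 106.313 + 105.694 + 105.588) / 10 = 105.6558
s = sqrt(sum((x - mean)^2)/(n-1)) = 0.71857062
u_A = s / sqrt(n) = 0.71857062 / sqrt(10) = 0.22723198
u_B1 = 0.651 / sqrt(2) = 0.46032651
u_B2 = 0.609 / sqrt(2) = 0.43062803
u_B3 = 0.787 / sqrt(6) = 0.3212914
u_B4 = 0.688 / sqrt(2) = 0.48648947
uc = sqrt(0.22723198^2 + 0.46032651^2 + 0.43062803^2 + 0.3212914^2 + 0.48648947^2) = 0.88818666
U = k * uc = 2.58 * 0.88818666
U = 2.2915

2.2915


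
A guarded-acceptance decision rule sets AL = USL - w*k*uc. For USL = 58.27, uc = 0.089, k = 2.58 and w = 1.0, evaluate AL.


U = k * uc = 2.58 * 0.089 = 0.22962
guard band g = w * U = 1.0 * 0.22962 = 0.22962
AL = USL - g = 58.27 - 0.22962
AL = 58.0404

58.0404


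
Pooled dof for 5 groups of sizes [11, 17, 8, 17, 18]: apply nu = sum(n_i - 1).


nu = sum_i (n_i - 1)
nu = ((11 - 1) + (17 - 1) + (8 - 1) + (17 - 1) + (18 - 1))
nu = 10 + 16 + 7 + 16 + 17
nu = 66

66


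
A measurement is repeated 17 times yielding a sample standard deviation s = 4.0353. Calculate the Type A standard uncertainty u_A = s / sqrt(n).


u_A = s / sqrt(n)
u_A = 4.0353 / sqrt(17)
u_A = 4.0353 / 4.1231056
u_A = 0.9787

0.9787


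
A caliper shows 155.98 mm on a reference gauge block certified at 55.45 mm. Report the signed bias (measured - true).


Systematic error = measured - true
= 155.98 - 55.45
= 100.5300

100.5300


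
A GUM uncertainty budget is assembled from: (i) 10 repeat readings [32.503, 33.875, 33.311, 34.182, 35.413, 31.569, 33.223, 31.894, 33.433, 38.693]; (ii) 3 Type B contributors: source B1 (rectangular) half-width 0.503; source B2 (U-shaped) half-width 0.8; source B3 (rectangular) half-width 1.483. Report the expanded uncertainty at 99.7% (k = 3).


mean = (32.503 + 33.875 + 33.311 + 34.182 + 35.413 + 31.569 + 33.223 + 31.894 + 33.433 + 38.693) / 10 = 33.8096
s = sqrt(sum((x - mean)^2)/(n-1)) = 2.0464872
u_A = s / sqrt(n) = 2.0464872 / sqrt(10) = 0.64715608
u_B1 = 0.503 / sqrt(3) = 0.29040719
u_B2 = 0.8 / sqrt(2) = 0.56568542
u_B3 = 1.483 / sqrt(3) = 0.85621045
uc = sqrt(0.64715608^2 + 0.29040719^2 + 0.56568542^2 + 0.85621045^2) = 1.247495
U = k * uc = 3 * 1.247495
U = 3.7425

3.7425


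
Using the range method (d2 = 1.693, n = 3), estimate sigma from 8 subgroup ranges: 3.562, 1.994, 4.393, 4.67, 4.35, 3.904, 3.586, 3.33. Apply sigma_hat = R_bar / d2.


R_bar = (3.562 + 1.994 + 4.393 + 4.67 + 4.35 + 3.904 + 3.586 + 3.33) / 8
R_bar = 29.789 / 8 = 3.723625
sigma_hat = R_bar / d2 = 3.723625 / 1.693 = 2.1994

2.1994


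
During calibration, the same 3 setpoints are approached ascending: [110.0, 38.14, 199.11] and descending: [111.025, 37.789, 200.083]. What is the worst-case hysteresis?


|110.0 - 111.025| = 1.0250
|38.14 - 37.789| = 0.3510
|199.11 - 200.083| = 0.9730
hysteresis = max(diffs) = 1.0250

1.0250


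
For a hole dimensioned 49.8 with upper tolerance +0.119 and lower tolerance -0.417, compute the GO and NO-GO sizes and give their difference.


GO = nominal - lower_tol (smallest hole = maximum material condition)
GO = 49.8 - 0.417 = 49.383
NO-GO = nominal + upper_tol (largest hole = least material condition)
NO-GO = 49.8 + 0.119 = 49.919
spread = NO-GO - GO = 49.919 - 49.383 = 0.5360

0.5360


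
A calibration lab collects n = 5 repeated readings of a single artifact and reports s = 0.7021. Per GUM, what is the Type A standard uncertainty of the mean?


u_A = s / sqrt(n)
u_A = 0.7021 / sqrt(5)
u_A = 0.7021 / 2.236068
u_A = 0.3140

0.3140


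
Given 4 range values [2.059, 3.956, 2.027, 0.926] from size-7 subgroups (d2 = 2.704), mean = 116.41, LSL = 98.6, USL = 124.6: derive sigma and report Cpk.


R_bar = (2.059 + 3.956 + 2.027 + 0.926) / 4 = 2.242
sigma = R_bar / d2 = 2.242 / 2.704 = 0.82914201
Cp = (USL - LSL)/(6*sigma) = (124.6 - 98.6)/(6*0.82914201) = 5.2263
Cpu = (124.6 - 116.41)/(3*0.82914201) = 3.2926
Cpl = (116.41 - 98.6)/(3*0.82914201) = 7.1600
Cpk = min(Cpu, Cpl) = 3.2926

3.2926


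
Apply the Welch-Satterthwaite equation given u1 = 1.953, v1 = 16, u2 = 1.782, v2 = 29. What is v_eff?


uc = sqrt(u1^2 + u2^2) = sqrt(1.953^2 + 1.782^2) = 2.6438103
v_eff = uc^4 / (u1^4/v1 + u2^4/v2)
= 2.6438103^4 / (1.953^4/16 + 1.782^4/29)
= 48.856366 / 1.2569844
v_eff = 38.8679

38.8679


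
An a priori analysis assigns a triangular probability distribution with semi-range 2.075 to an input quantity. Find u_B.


u_B = half_width / sqrt(6)
u_B = 2.075 / 2.4494897
u_B = 0.8471

0.8471


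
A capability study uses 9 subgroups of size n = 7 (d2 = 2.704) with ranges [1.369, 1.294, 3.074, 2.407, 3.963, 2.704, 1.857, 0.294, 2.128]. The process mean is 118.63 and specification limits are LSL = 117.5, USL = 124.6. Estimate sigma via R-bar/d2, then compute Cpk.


R_bar = (1.369 + 1.294 + 3.074 + 2.407 + 3.963 + 2.704 + 1.857 + 0.294 + 2.128) / 9 = 2.1211111
sigma = R_bar / d2 = 2.1211111 / 2.704 = 0.78443458
Cp = (USL - LSL)/(6*sigma) = (124.6 - 117.5)/(6*0.78443458) = 1.5085
Cpu = (124.6 - 118.63)/(3*0.78443458) = 2.5369
Cpl = (118.63 - 117.5)/(3*0.78443458) = 0.4802
Cpk = min(Cpu, Cpl) = 0.4802

0.4802


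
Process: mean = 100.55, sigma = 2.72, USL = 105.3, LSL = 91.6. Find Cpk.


Cpu = (USL - mean) / (3*sigma) = (105.3 - 100.55) / (3*2.72) = 0.5821
Cpl = (mean - LSL) / (3*sigma) = (100.55 - 91.6) / (3*2.72) = 1.0968
Cpk = min(Cpu, Cpl) = 0.5821

0.5821


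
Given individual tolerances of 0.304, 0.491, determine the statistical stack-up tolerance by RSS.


RSS = sqrt(0.304^2 + 0.491^2)
= sqrt(0.333497)
= 0.5775

0.5775


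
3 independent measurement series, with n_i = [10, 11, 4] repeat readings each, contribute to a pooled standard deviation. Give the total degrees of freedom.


nu = sum_i (n_i - 1)
nu = ((10 - 1) + (11 - 1) + (4 - 1))
nu = 9 + 10 + 3
nu = 22

22


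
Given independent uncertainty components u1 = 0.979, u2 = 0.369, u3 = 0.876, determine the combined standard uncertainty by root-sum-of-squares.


uc = sqrt(0.979^2 + 0.369^2 + 0.876^2)
uc = sqrt(1.861978)
uc = 1.3645

1.3645


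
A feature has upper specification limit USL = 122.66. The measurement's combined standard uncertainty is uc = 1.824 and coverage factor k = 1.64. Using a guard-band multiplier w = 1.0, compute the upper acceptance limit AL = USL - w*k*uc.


U = k * uc = 1.64 * 1.824 = 2.99136
guard band g = w * U = 1.0 * 2.99136 = 2.99136
AL = USL - g = 122.66 - 2.99136
AL = 119.6686

119.6686


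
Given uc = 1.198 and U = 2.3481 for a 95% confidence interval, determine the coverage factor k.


k = U / uc
k = 2.3481 / 1.198
k = 1.96

1.96


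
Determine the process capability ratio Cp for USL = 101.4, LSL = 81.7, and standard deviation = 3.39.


Cp = (USL - LSL) / (6 * sigma)
= (101.4 - 81.7) / (6 * 3.39)
= 19.7000 / 20.3400
= 0.9685

0.9685


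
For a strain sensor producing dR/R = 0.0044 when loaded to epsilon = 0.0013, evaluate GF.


GF = (dR/R) / epsilon
= 0.0044 / 0.0013
= 3.3846

3.3846


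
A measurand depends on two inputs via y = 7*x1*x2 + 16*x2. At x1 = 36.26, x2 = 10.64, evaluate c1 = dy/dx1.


y = 7*x1*x2 + 16*x2
dy/dx1 = 7*x2
Evaluate at x2 = 10.64: c1 = 7 * 10.64
c1 = 74.4800

74.4800


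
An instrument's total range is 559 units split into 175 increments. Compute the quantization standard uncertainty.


resolution = range / divisions
resolution = 559 / 175 = 3.1942857
u_res = resolution / (2*sqrt(3))
u_res = 3.1942857 / 3.4641016
u_res = 0.9221

0.9221


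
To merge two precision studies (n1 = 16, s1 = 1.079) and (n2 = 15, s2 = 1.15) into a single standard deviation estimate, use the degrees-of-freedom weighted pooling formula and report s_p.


s_p = sqrt(((n1-1)*s1^2 + (n2-1)*s2^2) / (n1+n2-2))
numerator = (16-1)*1.079^2 + (15-1)*1.15^2 = 17.463615 + 18.515 = 35.978615
denominator = 16 + 15 - 2 = 29
s_p^2 = 35.978615 / 29 = 1.2406419
s_p = sqrt(1.2406419) = 1.1138

1.1138


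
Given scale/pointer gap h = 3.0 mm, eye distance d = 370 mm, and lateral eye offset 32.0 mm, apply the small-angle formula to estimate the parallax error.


error = h * offset / d
= 3.0 * 32.0 / 370
= 0.2595

0.2595


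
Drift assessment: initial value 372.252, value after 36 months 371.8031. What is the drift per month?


rate = (v2 - v1) / months
= (371.8031 - 372.252) / 36
= -0.4489 / 36
= -0.0125

-0.0125


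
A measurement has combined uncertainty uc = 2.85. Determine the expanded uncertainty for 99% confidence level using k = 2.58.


U = k * uc
U = 2.58 * 2.85
U = 7.3530

7.3530


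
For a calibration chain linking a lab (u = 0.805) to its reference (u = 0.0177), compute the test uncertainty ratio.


TUR = u_lab / u_ref
= 0.805 / 0.0177
= 45.4802

45.4802


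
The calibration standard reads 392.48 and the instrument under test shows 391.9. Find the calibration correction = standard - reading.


Correction = standard - reading
= 392.48 - 391.9
= 0.5800

0.5800


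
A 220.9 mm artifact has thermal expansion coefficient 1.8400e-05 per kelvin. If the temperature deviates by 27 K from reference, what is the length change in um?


dL = L * alpha * dT
= 220.9 * 1.8400e-05 * 27
= 0.1097431 mm
dL_um = 0.1097431 * 1000 = 109.7431 um

109.7431


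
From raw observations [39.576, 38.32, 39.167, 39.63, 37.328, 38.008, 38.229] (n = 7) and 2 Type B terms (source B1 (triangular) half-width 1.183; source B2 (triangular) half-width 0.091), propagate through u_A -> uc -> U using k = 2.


mean = (39.576 + 38.32 + 39.167 + 39.63 + 37.328 + 38.008 + 38.229) / 7 = 38.60828571
s = sqrt(sum((x - mean)^2)/(n-1)) = 0.8678492
u_A = s / sqrt(n) = 0.8678492 / sqrt(7) = 0.32801617
u_B1 = 1.183 / sqrt(6) = 0.48295773
u_B2 = 0.091 / sqrt(6) = 0.037150594
uc = sqrt(0.32801617^2 + 0.48295773^2 + 0.037150594^2) = 0.58499824
U = k * uc = 2 * 0.58499824
U = 1.1700

1.1700


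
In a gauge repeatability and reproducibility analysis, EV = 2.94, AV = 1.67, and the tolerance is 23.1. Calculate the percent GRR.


GRR = sqrt(EV^2 + AV^2) = sqrt(2.94^2 + 1.67^2) = 3.381198
%GRR = GRR / tol * 100 = 3.381198 / 23.1 * 100
%GRR = 14.6372

14.6372


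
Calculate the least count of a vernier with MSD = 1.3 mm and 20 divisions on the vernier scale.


LC = MSD / n_div
= 1.3 / 20
= 0.0650

0.0650


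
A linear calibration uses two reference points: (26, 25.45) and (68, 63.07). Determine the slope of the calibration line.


slope = (y2 - y1) / (x2 - x1)
= (63.07 - 25.45) / (68 - 26)
= 37.6200 / 42
= 0.8957

0.8957


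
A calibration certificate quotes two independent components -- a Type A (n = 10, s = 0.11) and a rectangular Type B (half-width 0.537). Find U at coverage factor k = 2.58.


u_A = s / sqrt(n) = 0.11 / sqrt(10) = 0.034785054
u_B = half_width / sqrt(3) = 0.537 / sqrt(3) = 0.31003709
uc = sqrt(u_A^2 + u_B^2) = sqrt(0.034785054^2 + 0.31003709^2) = 0.31198237
U = k * uc = 2.58 * 0.31198237
U = 0.8049

0.8049


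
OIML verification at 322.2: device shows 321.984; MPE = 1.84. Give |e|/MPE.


e = indication - reference = 321.984 - 322.2 = -0.2160
|e| = 0.2160
ratio = |e| / MPE = 0.2160 / 1.84
ratio = 0.1174

0.1174
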